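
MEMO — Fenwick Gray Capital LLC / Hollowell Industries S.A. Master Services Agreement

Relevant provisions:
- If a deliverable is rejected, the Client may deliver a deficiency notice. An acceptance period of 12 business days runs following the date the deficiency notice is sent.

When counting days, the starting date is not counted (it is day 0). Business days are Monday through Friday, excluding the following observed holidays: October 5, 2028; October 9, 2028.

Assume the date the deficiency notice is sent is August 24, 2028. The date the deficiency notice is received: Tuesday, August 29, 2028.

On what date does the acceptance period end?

From Thursday, August 24, 2028, 12 business days (Aug 25, Aug 28, Aug 29, Aug 30, …, Sep 7, Sep 8, Sep 11, skipping weekends) brings us to Monday, September 11, 2028, which is the last day of the acceptance period.

September 11, 2028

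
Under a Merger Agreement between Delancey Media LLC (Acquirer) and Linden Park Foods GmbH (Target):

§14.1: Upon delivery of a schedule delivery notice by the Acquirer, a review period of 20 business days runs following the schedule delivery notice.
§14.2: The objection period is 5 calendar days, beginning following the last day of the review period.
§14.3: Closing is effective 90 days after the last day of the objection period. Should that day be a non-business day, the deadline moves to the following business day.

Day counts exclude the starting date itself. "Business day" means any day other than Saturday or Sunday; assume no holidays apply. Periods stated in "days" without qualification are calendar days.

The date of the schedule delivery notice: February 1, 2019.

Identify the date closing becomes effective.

June 4, 2019

From Friday, February 1, 2019, 20 business days (Feb 4, Feb 5, Feb 6, Feb 7, …, Feb 27, Feb 28, Mar 1, skipping weekends) brings us to Friday, March 1, 2019, which is the last day of the review period.
Adding 5 calendar days to March 1, 2019 gives March 6, 2019, which is the last day of the objection period.
The date closing becomes effective: March 6, 2019 + 90 days = June 4, 2019. June 4, 2019 is a Tuesday, so no roll-forward applies.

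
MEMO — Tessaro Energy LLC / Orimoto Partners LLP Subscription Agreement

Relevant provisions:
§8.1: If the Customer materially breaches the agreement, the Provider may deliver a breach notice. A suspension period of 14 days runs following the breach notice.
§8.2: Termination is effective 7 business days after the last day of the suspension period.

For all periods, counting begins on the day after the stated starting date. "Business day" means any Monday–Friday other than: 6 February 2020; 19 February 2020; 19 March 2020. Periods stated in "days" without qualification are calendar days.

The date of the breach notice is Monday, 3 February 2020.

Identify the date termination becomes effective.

27 February 2020

The last day of the suspension period: 14 calendar days after 3 February 2020 is 17 February 2020.
The date termination becomes effective: counting 7 business days from Monday, 17 February 2020 (Feb 18, Feb 20, Feb 21, Feb 24, Feb 25, Feb 26, Feb 27, skipping weekends and the listed holiday on Feb 19) reaches Thursday, 27 February 2020.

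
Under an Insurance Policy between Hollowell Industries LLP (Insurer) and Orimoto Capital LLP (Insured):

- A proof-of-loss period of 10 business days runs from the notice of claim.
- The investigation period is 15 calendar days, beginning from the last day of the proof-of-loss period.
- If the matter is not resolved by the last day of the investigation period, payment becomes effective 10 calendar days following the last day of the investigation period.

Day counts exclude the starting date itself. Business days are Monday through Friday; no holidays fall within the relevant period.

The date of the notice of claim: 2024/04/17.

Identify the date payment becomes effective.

The last day of the proof-of-loss period: 10 business days after Wednesday, 2024/04/17, skipping weekends — Apr 18, Apr 19, Apr 22, Apr 23, Apr 24, Apr 25, Apr 26, Apr 29, Apr 30, May 1 — lands on Wednesday, 2024/05/01.
The last day of the investigation period: 15 calendar days after 2024/05/01 is 2024/05/16.
The date payment becomes effective: 2024/05/16 + 10 days = 2024/05/26.

2024/05/26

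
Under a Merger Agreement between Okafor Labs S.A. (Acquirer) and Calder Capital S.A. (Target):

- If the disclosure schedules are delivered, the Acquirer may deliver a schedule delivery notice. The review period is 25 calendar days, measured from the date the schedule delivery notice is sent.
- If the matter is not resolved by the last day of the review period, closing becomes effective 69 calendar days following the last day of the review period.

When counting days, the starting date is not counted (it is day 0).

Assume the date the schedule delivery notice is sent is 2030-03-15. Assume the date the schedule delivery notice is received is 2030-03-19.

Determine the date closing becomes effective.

2030-06-17

The last day of the review period: 2030-03-15 + 25 days = 2030-04-09.
Adding 69 calendar days to 2030-04-09 gives 2030-06-17, which is the date closing becomes effective.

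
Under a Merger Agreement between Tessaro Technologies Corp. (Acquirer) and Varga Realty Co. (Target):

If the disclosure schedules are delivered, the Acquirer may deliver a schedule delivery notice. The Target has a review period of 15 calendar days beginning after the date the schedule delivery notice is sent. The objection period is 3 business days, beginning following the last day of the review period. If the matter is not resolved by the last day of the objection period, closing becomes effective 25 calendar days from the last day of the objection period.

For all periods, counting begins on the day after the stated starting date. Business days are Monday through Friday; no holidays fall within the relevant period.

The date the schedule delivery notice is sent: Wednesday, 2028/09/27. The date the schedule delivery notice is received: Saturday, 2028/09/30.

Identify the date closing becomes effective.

Adding 15 calendar days to 2028/09/27 gives 2028/10/12, which is the last day of the review period.
From Thursday, 2028/10/12, 3 business days (Oct 13, Oct 16, Oct 17, skipping weekends) brings us to Tuesday, 2028/10/17, which is the last day of the objection period.
Adding 25 calendar days to 2028/10/17 gives 2028/11/11, which is the date closing becomes effective.

2028/11/11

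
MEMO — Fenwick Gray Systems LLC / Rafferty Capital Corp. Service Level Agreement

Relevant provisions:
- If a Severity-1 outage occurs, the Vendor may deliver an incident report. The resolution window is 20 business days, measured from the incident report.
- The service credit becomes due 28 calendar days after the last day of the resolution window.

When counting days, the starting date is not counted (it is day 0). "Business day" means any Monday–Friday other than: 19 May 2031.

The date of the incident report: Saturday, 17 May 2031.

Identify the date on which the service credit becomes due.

The last day of the resolution window: 20 business days after Saturday, 17 May 2031, skipping weekends and the listed holiday on May 19 — May 20, May 21, May 22, May 23, …, Jun 12, Jun 13, Jun 16 — lands on Monday, 16 June 2031.
The date on which the service credit becomes due: 16 June 2031 + 28 days = 14 July 2031.

14 July 2031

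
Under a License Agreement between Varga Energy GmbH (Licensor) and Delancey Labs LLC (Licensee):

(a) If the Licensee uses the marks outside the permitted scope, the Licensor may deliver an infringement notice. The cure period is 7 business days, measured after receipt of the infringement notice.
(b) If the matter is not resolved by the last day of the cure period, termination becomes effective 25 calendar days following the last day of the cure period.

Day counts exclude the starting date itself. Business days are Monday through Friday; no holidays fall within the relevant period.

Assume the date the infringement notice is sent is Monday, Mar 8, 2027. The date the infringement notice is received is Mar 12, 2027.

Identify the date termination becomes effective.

Apr 17, 2027

From Friday, Mar 12, 2027, 7 business days (Mar 15, Mar 16, Mar 17, Mar 18, Mar 19, Mar 22, Mar 23, skipping weekends) brings us to Tuesday, Mar 23, 2027, which is the last day of the cure period.
The date termination becomes effective: 25 calendar days after Mar 23, 2027 is Apr 17, 2027.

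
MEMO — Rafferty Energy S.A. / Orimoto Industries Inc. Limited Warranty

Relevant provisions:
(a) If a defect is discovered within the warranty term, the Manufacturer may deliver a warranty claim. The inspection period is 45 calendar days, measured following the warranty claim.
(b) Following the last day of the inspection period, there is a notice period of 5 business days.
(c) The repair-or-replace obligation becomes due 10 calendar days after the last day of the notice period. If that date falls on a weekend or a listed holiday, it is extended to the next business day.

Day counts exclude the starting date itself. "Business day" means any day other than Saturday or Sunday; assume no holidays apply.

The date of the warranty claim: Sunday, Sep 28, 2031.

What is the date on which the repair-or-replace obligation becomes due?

Adding 45 calendar days to Sep 28, 2031 gives Nov 12, 2031, which is the last day of the inspection period.
The last day of the notice period: 5 business days after Wednesday, Nov 12, 2031, skipping weekends — Nov 13, Nov 14, Nov 17, Nov 18, Nov 19 — lands on Wednesday, Nov 19, 2031.
The date on which the repair-or-replace obligation becomes due: 10 calendar days after Nov 19, 2031 is Nov 29, 2031. That falls on a Saturday, so it rolls to the next business day, Monday, Dec 1, 2031.

Dec 1, 2031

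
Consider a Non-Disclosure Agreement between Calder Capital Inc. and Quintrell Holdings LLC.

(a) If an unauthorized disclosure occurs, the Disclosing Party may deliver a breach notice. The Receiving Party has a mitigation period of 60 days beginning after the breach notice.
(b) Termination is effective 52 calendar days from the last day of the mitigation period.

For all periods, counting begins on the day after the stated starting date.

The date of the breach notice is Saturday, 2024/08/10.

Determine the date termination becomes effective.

2024/11/30

The last day of the mitigation period: 2024/08/10 + 60 days = 2024/10/09.
Adding 52 calendar days to 2024/10/09 gives 2024/11/30, which is the date termination becomes effective.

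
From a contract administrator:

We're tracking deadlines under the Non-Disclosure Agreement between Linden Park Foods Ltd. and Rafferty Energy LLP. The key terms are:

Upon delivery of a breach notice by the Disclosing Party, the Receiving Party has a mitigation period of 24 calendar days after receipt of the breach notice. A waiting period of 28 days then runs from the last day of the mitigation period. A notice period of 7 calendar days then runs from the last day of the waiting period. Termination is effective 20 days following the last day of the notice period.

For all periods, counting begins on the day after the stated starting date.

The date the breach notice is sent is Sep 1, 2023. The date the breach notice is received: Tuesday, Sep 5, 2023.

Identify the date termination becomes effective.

Nov 23, 2023

Adding 24 calendar days to Sep 5, 2023 gives Sep 29, 2023, which is the last day of the mitigation period.
Adding 28 calendar days to Sep 29, 2023 gives Oct 27, 2023, which is the last day of the waiting period.
The last day of the notice period: 7 calendar days after Oct 27, 2023 is Nov 3, 2023.
The date termination becomes effective: Nov 3, 2023 + 20 days = Nov 23, 2023.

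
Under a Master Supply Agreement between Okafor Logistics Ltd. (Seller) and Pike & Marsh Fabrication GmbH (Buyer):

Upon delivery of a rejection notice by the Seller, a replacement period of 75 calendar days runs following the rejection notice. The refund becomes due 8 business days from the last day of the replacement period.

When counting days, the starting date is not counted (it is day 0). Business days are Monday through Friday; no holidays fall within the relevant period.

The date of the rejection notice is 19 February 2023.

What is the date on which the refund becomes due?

Adding 75 calendar days to 19 February 2023 gives 5 May 2023, which is the last day of the replacement period.
From Friday, 5 May 2023, 8 business days (May 8, May 9, May 10, May 11, May 12, May 15, May 16, May 17, skipping weekends) brings us to Wednesday, 17 May 2023, which is the date on which the refund becomes due.

17 May 2023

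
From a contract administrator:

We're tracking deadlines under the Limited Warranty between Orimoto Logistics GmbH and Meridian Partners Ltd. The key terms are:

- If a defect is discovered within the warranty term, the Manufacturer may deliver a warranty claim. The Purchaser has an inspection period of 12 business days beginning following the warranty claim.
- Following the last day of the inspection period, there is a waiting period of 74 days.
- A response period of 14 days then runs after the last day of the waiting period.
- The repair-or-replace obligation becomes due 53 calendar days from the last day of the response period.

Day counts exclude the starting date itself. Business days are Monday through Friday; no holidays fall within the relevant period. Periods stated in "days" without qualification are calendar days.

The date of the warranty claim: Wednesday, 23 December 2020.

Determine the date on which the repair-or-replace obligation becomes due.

The last day of the inspection period: counting 12 business days from Wednesday, 23 December 2020 (Dec 24, Dec 25, Dec 28, Dec 29, …, Jan 6, Jan 7, Jan 8, skipping weekends) reaches Friday, 8 January 2021.
The last day of the waiting period: 8 January 2021 + 74 days = 23 March 2021.
The last day of the response period: 23 March 2021 + 14 days = 6 April 2021.
The date on which the repair-or-replace obligation becomes due: 53 calendar days after 6 April 2021 is 29 May 2021.

29 May 2021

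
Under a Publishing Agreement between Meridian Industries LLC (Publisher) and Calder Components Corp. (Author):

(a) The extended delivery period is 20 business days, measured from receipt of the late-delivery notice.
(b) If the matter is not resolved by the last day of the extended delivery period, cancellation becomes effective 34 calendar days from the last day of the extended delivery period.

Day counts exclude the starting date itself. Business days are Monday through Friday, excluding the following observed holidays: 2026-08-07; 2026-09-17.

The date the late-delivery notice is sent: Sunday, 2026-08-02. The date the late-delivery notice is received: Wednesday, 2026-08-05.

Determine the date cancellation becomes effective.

2026-10-07

The last day of the extended delivery period: 20 business days after Wednesday, 2026-08-05, skipping weekends and the listed holiday on Aug 7 — Aug 6, Aug 10, Aug 11, Aug 12, …, Sep 1, Sep 2, Sep 3 — lands on Thursday, 2026-09-03.
Adding 34 calendar days to 2026-09-03 gives 2026-10-07, which is the date cancellation becomes effective.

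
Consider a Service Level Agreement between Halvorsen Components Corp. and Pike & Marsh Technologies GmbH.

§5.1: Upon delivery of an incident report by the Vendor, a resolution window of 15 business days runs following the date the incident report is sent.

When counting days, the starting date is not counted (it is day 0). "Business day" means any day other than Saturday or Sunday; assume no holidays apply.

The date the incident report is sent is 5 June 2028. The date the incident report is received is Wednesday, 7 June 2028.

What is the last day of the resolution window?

26 June 2028

The last day of the resolution window: counting 15 business days from Monday, 5 June 2028 (Jun 6, Jun 7, Jun 8, Jun 9, …, Jun 22, Jun 23, Jun 26, skipping weekends) reaches Monday, 26 June 2028.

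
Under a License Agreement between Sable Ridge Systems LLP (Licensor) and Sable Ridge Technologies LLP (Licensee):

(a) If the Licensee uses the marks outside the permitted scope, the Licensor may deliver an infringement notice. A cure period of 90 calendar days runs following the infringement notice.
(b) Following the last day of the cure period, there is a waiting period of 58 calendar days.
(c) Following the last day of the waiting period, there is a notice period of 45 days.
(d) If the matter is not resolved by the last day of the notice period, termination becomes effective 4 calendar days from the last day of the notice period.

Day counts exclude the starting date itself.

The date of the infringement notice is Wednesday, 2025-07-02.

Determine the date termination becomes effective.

The last day of the cure period: 90 calendar days after 2025-07-02 is 2025-09-30.
The last day of the waiting period: 2025-09-30 + 58 days = 2025-11-27.
The last day of the notice period: 45 calendar days after 2025-11-27 is 2026-01-11.
The date termination becomes effective: 2026-01-11 + 4 days = 2026-01-15.

2026-01-15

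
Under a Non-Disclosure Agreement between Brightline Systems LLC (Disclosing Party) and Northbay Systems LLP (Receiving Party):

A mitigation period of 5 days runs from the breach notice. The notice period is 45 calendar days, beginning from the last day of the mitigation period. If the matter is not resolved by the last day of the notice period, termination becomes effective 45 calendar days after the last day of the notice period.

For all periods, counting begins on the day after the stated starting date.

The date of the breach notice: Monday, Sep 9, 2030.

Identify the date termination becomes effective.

Dec 13, 2030

Adding 5 calendar days to Sep 9, 2030 gives Sep 14, 2030, which is the last day of the mitigation period.
Adding 45 calendar days to Sep 14, 2030 gives Oct 29, 2030, which is the last day of the notice period.
Adding 45 calendar days to Oct 29, 2030 gives Dec 13, 2030, which is the date termination becomes effective.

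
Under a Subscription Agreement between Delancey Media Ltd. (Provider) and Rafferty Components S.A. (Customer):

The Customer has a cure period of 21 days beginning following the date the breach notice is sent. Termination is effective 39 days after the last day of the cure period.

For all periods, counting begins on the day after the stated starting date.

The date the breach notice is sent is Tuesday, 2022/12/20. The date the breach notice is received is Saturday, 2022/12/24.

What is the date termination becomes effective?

Adding 21 calendar days to 2022/12/20 gives 2023/01/10, which is the last day of the cure period.
Adding 39 calendar days to 2023/01/10 gives 2023/02/18, which is the date termination becomes effective.

2023/02/18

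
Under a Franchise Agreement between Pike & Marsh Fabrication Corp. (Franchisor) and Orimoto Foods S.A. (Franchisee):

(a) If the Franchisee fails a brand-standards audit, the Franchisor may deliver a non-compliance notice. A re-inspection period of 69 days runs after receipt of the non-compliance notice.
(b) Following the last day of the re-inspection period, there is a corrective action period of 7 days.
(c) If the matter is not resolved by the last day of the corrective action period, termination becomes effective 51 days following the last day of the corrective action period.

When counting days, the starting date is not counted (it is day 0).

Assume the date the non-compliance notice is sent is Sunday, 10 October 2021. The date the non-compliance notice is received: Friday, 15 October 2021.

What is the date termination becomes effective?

The last day of the re-inspection period: 69 calendar days after 15 October 2021 is 23 December 2021.
The last day of the corrective action period: 7 calendar days after 23 December 2021 is 30 December 2021.
The date termination becomes effective: 30 December 2021 + 51 days = 19 February 2022.

19 February 2022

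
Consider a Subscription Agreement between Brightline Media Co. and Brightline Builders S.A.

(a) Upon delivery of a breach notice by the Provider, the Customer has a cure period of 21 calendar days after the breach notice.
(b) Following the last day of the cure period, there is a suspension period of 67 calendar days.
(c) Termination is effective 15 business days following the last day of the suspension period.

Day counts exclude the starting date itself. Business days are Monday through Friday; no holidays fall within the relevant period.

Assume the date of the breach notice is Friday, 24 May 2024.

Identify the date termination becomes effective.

10 September 2024

The last day of the cure period: 24 May 2024 + 21 days = 14 June 2024.
The last day of the suspension period: 14 June 2024 + 67 days = 20 August 2024.
The date termination becomes effective: 15 business days after Tuesday, 20 August 2024, skipping weekends — Aug 21, Aug 22, Aug 23, Aug 26, …, Sep 6, Sep 9, Sep 10 — lands on Tuesday, 10 September 2024.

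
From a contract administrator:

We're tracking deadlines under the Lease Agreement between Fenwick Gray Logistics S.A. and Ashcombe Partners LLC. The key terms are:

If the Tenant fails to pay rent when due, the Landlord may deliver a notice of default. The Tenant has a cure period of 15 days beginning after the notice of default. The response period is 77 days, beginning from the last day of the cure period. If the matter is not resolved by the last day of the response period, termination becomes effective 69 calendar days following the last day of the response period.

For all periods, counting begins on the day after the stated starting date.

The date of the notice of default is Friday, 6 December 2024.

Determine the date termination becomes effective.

The last day of the cure period: 6 December 2024 + 15 days = 21 December 2024.
The last day of the response period: 21 December 2024 + 77 days = 8 March 2025.
The date termination becomes effective: 8 March 2025 + 69 days = 16 May 2025.

16 May 2025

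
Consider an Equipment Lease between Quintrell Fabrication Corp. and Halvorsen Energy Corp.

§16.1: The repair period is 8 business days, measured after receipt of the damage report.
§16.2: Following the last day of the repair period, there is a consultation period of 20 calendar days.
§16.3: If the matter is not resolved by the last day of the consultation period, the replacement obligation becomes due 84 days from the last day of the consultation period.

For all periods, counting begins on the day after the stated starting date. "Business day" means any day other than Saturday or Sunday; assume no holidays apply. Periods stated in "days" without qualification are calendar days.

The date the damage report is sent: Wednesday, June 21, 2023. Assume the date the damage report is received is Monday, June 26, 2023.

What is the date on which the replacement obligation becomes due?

October 18, 2023

From Monday, June 26, 2023, 8 business days (Jun 27, Jun 28, Jun 29, Jun 30, Jul 3, Jul 4, Jul 5, Jul 6, skipping weekends) brings us to Thursday, July 6, 2023, which is the last day of the repair period.
Adding 20 calendar days to July 6, 2023 gives July 26, 2023, which is the last day of the consultation period.
The date on which the replacement obligation becomes due: July 26, 2023 + 84 days = October 18, 2023.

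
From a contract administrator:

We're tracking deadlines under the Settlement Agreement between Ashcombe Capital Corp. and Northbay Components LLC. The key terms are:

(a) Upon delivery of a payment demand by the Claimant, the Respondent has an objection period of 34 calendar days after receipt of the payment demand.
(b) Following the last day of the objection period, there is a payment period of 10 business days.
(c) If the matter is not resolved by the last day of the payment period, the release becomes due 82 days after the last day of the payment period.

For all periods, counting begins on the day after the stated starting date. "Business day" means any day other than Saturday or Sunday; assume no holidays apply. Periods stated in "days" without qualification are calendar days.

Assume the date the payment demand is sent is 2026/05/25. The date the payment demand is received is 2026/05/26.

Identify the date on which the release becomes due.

The last day of the objection period: 2026/05/26 + 34 days = 2026/06/29.
From Monday, 2026/06/29, 10 business days (Jun 30, Jul 1, Jul 2, Jul 3, Jul 6, Jul 7, Jul 8, Jul 9, Jul 10, Jul 13, skipping weekends) brings us to Monday, 2026/07/13, which is the last day of the payment period.
Adding 82 calendar days to 2026/07/13 gives 2026/10/03, which is the date on which the release becomes due.

2026/10/03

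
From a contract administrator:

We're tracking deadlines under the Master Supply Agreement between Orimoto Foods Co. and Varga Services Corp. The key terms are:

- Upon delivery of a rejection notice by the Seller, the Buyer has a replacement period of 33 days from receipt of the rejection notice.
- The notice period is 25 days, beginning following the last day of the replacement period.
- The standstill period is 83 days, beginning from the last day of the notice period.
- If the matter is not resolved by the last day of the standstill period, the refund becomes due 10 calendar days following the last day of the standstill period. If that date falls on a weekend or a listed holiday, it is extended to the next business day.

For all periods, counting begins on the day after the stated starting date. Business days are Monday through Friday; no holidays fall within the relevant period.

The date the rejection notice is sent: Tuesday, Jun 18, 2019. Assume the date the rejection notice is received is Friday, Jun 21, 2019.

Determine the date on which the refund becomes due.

The last day of the replacement period: 33 calendar days after Jun 21, 2019 is Jul 24, 2019.
The last day of the notice period: Jul 24, 2019 + 25 days = Aug 18, 2019.
The last day of the standstill period: Aug 18, 2019 + 83 days = Nov 9, 2019.
The date on which the refund becomes due: 10 calendar days after Nov 9, 2019 is Nov 19, 2019. Nov 19, 2019 is a Tuesday, so no roll-forward applies.

Nov 19, 2019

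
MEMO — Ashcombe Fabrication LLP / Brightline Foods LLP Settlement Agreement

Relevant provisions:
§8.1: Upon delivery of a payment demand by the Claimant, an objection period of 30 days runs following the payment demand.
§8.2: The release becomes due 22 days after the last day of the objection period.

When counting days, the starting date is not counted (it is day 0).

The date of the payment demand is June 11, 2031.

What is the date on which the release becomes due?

August 2, 2031

The last day of the objection period: June 11, 2031 + 30 days = July 11, 2031.
The date on which the release becomes due: 22 calendar days after July 11, 2031 is August 2, 2031.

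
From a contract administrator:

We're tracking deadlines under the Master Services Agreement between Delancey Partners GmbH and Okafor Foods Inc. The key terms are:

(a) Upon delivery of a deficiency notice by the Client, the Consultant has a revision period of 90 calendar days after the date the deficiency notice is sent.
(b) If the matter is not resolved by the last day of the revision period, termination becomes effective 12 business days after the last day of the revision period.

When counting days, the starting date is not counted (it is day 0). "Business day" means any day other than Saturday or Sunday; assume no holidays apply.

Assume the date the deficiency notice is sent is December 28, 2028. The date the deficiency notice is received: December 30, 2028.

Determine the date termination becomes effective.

Adding 90 calendar days to December 28, 2028 gives March 28, 2029, which is the last day of the revision period.
The date termination becomes effective: counting 12 business days from Wednesday, March 28, 2029 (Mar 29, Mar 30, Apr 2, Apr 3, …, Apr 11, Apr 12, Apr 13, skipping weekends) reaches Friday, April 13, 2029.

April 13, 2029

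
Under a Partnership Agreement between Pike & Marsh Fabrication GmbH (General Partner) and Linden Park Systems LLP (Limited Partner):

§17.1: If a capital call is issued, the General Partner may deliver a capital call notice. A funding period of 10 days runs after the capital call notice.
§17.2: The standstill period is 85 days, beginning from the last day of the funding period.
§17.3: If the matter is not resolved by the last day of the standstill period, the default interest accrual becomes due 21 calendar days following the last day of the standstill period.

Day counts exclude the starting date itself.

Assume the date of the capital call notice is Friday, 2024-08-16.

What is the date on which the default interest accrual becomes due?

2024-12-10

The last day of the funding period: 10 calendar days after 2024-08-16 is 2024-08-26.
The last day of the standstill period: 85 calendar days after 2024-08-26 is 2024-11-19.
The date on which the default interest accrual becomes due: 21 calendar days after 2024-11-19 is 2024-12-10.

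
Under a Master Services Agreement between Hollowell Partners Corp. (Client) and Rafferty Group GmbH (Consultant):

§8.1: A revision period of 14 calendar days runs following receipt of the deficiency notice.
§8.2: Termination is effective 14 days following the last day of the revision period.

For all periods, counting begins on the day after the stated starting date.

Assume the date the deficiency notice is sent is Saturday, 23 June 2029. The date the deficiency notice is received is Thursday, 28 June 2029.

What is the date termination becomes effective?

Adding 14 calendar days to 28 June 2029 gives 12 July 2029, which is the last day of the revision period.
Adding 14 calendar days to 12 July 2029 gives 26 July 2029, which is the date termination becomes effective.

26 July 2029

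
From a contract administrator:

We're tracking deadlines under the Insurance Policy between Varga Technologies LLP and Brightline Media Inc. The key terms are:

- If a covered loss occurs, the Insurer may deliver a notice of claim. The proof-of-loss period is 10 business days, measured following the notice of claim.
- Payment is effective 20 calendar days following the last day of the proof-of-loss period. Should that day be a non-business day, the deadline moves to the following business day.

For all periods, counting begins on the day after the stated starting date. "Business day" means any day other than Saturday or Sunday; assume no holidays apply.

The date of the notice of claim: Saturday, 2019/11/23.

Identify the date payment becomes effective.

From Saturday, 2019/11/23, 10 business days (Nov 25, Nov 26, Nov 27, Nov 28, Nov 29, Dec 2, Dec 3, Dec 4, Dec 5, Dec 6, skipping weekends) brings us to Friday, 2019/12/06, which is the last day of the proof-of-loss period.
Adding 20 calendar days to 2019/12/06 gives 2019/12/26, which is the date payment becomes effective. 2019/12/26 is a Thursday, so no roll-forward applies.

2019/12/26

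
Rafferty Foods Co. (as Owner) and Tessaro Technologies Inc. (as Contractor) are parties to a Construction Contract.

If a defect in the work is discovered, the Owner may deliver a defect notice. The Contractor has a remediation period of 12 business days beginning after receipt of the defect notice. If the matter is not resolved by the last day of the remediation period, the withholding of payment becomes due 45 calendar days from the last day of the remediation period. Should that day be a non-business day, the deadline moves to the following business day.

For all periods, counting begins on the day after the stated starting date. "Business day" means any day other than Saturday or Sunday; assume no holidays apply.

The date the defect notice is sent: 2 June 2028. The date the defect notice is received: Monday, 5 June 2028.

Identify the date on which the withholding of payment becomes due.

7 August 2028

The last day of the remediation period: counting 12 business days from Monday, 5 June 2028 (Jun 6, Jun 7, Jun 8, Jun 9, …, Jun 19, Jun 20, Jun 21, skipping weekends) reaches Wednesday, 21 June 2028.
The date on which the withholding of payment becomes due: 21 June 2028 + 45 days = 5 August 2028. That falls on a Saturday, so it rolls to the next business day, Monday, 7 August 2028.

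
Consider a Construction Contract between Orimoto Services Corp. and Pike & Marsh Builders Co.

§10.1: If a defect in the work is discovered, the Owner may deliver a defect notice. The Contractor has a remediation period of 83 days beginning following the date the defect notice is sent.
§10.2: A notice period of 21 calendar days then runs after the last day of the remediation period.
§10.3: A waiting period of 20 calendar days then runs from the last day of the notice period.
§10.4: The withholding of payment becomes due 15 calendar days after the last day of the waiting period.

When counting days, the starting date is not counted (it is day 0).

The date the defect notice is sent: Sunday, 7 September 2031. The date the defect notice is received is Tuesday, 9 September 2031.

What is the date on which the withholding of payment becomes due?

Adding 83 calendar days to 7 September 2031 gives 29 November 2031, which is the last day of the remediation period.
Adding 21 calendar days to 29 November 2031 gives 20 December 2031, which is the last day of the notice period.
Adding 20 calendar days to 20 December 2031 gives 9 January 2032, which is the last day of the waiting period.
The date on which the withholding of payment becomes due: 15 calendar days after 9 January 2032 is 24 January 2032.

24 January 2032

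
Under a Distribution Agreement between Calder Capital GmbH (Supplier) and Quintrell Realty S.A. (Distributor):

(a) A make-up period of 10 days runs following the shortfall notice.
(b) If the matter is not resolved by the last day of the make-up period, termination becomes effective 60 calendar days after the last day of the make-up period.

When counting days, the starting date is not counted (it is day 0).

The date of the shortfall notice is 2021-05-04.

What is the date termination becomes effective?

The last day of the make-up period: 10 calendar days after 2021-05-04 is 2021-05-14.
Adding 60 calendar days to 2021-05-14 gives 2021-07-13, which is the date termination becomes effective.

2021-07-13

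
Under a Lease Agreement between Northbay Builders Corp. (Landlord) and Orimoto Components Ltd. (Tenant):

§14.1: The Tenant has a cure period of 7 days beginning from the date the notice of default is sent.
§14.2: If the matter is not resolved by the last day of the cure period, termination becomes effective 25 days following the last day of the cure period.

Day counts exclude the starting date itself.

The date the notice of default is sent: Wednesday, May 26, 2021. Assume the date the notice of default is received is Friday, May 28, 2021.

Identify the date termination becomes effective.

June 27, 2021

The last day of the cure period: 7 calendar days after May 26, 2021 is June 2, 2021.
The date termination becomes effective: June 2, 2021 + 25 days = June 27, 2021.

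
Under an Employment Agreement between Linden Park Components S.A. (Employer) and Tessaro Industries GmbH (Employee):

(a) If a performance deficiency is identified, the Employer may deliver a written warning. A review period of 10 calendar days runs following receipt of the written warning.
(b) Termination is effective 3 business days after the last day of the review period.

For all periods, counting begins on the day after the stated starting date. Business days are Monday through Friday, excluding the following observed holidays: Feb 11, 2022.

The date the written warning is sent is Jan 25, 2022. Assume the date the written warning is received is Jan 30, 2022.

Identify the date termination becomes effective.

Feb 15, 2022

The last day of the review period: Jan 30, 2022 + 10 days = Feb 9, 2022.
The date termination becomes effective: 3 business days after Wednesday, Feb 9, 2022, skipping weekends and the listed holiday on Feb 11 — Feb 10, Feb 14, Feb 15 — lands on Tuesday, Feb 15, 2022.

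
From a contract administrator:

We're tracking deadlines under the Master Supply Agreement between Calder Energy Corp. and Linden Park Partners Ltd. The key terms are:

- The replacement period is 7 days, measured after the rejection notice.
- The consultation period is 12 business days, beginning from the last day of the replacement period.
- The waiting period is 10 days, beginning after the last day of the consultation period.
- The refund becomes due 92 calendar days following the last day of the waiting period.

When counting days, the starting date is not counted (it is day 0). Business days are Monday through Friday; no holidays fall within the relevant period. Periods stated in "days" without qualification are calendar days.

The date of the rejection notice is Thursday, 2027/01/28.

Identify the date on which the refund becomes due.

2027/06/04

The last day of the replacement period: 7 calendar days after 2027/01/28 is 2027/02/04.
The last day of the consultation period: counting 12 business days from Thursday, 2027/02/04 (Feb 5, Feb 8, Feb 9, Feb 10, …, Feb 18, Feb 19, Feb 22, skipping weekends) reaches Monday, 2027/02/22.
The last day of the waiting period: 2027/02/22 + 10 days = 2027/03/04.
The date on which the refund becomes due: 2027/03/04 + 92 days = 2027/06/04.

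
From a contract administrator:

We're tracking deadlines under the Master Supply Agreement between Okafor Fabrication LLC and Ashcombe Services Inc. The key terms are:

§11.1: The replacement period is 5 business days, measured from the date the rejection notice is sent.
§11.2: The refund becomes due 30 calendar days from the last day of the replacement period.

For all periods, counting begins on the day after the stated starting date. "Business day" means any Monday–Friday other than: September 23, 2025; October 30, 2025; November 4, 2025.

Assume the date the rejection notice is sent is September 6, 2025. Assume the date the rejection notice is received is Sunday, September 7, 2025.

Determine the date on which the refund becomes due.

The last day of the replacement period: counting 5 business days from Saturday, September 6, 2025 (Sep 8, Sep 9, Sep 10, Sep 11, Sep 12, skipping weekends) reaches Friday, September 12, 2025.
The date on which the refund becomes due: September 12, 2025 + 30 days = October 12, 2025.

October 12, 2025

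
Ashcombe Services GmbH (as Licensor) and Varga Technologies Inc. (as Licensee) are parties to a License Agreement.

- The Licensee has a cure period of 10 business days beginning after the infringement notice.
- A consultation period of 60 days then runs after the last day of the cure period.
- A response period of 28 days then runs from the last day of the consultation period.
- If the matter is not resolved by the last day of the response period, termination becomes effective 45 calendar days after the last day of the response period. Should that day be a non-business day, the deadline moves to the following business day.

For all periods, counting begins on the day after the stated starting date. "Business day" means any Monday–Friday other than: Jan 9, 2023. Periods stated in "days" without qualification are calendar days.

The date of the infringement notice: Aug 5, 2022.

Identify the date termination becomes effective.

Dec 30, 2022

The last day of the cure period: counting 10 business days from Friday, Aug 5, 2022 (Aug 8, Aug 9, Aug 10, Aug 11, Aug 12, Aug 15, Aug 16, Aug 17, Aug 18, Aug 19, skipping weekends) reaches Friday, Aug 19, 2022.
Adding 60 calendar days to Aug 19, 2022 gives Oct 18, 2022, which is the last day of the consultation period.
Adding 28 calendar days to Oct 18, 2022 gives Nov 15, 2022, which is the last day of the response period.
The date termination becomes effective: Nov 15, 2022 + 45 days = Dec 30, 2022. Dec 30, 2022 is a Friday and is not a listed holiday, so no roll-forward applies.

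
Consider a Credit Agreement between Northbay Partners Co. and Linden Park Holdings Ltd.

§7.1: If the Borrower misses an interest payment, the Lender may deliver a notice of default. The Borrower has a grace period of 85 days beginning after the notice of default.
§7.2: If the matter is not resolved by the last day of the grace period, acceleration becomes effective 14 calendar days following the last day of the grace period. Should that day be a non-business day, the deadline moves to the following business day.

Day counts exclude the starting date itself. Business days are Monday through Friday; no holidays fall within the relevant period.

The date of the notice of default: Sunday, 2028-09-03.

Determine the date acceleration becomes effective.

Adding 85 calendar days to 2028-09-03 gives 2028-11-27, which is the last day of the grace period.
The date acceleration becomes effective: 14 calendar days after 2028-11-27 is 2028-12-11. 2028-12-11 is a Monday, so no roll-forward applies.

2028-12-11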